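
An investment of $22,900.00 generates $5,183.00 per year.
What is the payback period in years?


Formula: Payback = investment / annual cash flow
Substituting: Payback = $22,900.00 / $5,183.00
Payback = 4.4183 years

4.4183 years


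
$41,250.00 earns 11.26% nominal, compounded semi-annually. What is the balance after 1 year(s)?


Formula: FV = P * (1 + r/m)^(m*t)
Period rate: r/m = 0.1126 / 2 = 0.0563
Total periods: m*t = 2 * 1 = 2
Growth factor: (1 + 0.0563)^2 = 1.11577
FV = $41,250.00 * 1.11577 = $46,025.50

$46,025.50


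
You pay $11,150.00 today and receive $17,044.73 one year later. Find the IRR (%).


Formula: IRR = C1/C0 - 1
Substituting: IRR = $17,044.73 / $11,150.00 - 1
Ratio: 1.528675 - 1 = 0.528675
IRR = 52.8675%

52.8675%


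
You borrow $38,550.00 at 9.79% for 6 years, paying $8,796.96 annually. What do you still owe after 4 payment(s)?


Formula: Balance = PV*(1+r)^k - PMT*((1+r)^k - 1)/r
Growth: (1 + 0.0979)^4 = 1.452952
Accumulated factor: ((1+r)^k - 1)/r = 4.626676
Balance = $38,550.00 * 1.452952 - $8,796.96 * 4.626676
Balance = $15,310.60

$15,310.60


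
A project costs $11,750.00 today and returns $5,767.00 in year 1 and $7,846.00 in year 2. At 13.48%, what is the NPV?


Formula: NPV = C0 + C1/(1+r) + C2/(1+r)^2
Discount C1: $5,767.00 / (1 + 0.1348) = $5,081.95
Discount C2: $7,846.00 / (1 + 0.1348)^2 = $6,092.70
NPV = -$11,750.00 + $5,081.95 + $6,092.70 = -$575.35

-$575.35


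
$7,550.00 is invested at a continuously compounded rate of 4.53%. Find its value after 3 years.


Formula: FV = P * e^(r*t)
Exponent: r*t = 0.0453 * 3 = 0.1359
e^(0.1359) = 1.145567
FV = $7,550.00 * 1.145567 = $8,649.03

$8,649.03


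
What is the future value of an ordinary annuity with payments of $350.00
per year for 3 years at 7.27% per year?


Formula: FV = PMT * ((1+r)^n - 1) / r
Growth factor: (1 + 0.0727)^3 = 1.23434
Numerator: 1.23434 - 1 = 0.23434
FV = $350.00 * 0.23434 / 0.0727 = $1,128.18

$1,128.18


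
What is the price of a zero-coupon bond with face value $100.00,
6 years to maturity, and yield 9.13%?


Formula: Price = FV / (1 + r)^n
Substituting: Price = $100.00 / (1 + 0.0913)^6
Discount factor: (1.0913)^6 = 1.689137
Price = $100.00 / 1.689137 = $59.20

$59.20


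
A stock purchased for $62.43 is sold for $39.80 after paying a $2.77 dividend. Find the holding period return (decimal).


Formula: HPR = (P1 - P0 + D) / P0
Gain: $39.80 - $62.43 + $2.77 = -$19.86
HPR = -$19.86 / $62.43 = -0.3181

-0.3181


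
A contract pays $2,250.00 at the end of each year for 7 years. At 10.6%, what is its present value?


Formula: PV = PMT * (1 - (1+r)^(-n)) / r
Discount factor: (1 + 0.106)^(-7) = 0.493985
Bracket: 1 - 0.493985 = 0.506015
PV = $2,250.00 * 0.506015 / 0.106 = $10,740.88

$10,740.88


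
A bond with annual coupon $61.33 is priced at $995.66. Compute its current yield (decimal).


Formula: Current yield = annual coupon / price
Substituting: CY = $61.33 / $995.66
CY = 0.061597

0.061597


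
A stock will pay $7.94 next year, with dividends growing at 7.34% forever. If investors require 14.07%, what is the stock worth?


Formula: P = D1 / (r - g)
Spread: r - g = 0.1407 - 0.0734 = 0.0673
Substituting: P = $7.94 / 0.0673
P = $117.98

$117.98


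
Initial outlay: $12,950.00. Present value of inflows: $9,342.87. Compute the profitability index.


Formula: PI = PV(cash flows) / initial investment
Substituting: PI = $9,342.87 / $12,950.00
PI = 0.7215

0.7215


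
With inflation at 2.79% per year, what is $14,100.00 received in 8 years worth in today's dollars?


Formula: Real value = nominal / (1 + inflation)^years
Price level: (1 + 0.0279)^8 = 1.246255
Real value = $14,100.00 / 1.246255 = $11,313.90

$11,313.90


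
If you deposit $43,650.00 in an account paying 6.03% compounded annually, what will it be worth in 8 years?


Formula: FV = P * (1 + r)^n
Substituting: FV = $43,650.00 * (1 + 0.0603)^8
Growth factor: (1.0603)^8 = 1.59746
FV = $43,650.00 * 1.59746 = $69,729.14

$69,729.14


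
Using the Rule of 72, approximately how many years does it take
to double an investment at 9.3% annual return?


Formula: Years ≈ 72 / r
Substituting: Years ≈ 72 / 9.3
Years ≈ 7.7

7.7 years


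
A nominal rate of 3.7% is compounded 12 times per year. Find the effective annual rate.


Formula: EAR = (1 + r/m)^m - 1
Period rate: r/m = 0.037 / 12 = 0.003083
Compounding: (1 + 0.003083)^12 = 1.037634
EAR = 1.037634 - 1 = 0.037634

0.037634


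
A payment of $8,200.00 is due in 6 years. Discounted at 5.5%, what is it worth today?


Formula: PV = FV / (1 + r)^n
Substituting: PV = $8,200.00 / (1 + 0.055)^6
Discount factor: (1.055)^6 = 1.378843
PV = $8,200.00 / 1.378843 = $5,947.02

$5,947.02


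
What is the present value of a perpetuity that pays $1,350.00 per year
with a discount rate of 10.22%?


Formula: PV = C / r
Substituting: PV = $1,350.00 / 0.1022
PV = $13,209.39

$13,209.39


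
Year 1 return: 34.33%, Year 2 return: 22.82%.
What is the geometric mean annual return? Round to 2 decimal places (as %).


Formula: Geometric mean = ((1+r1)*(1+r2))^(1/2) - 1
Product: (1 + 0.3433) * (1 + 0.2282) = 1.3433 * 1.2282 = 1.649841
Square root: 1.649841^0.5 = 1.284461
Geometric mean = 1.284461 - 1 = 0.284461
As percentage: 28.45%

28.45%


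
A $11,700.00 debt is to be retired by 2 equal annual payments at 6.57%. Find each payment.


Formula: PMT = PV * r / (1 - (1+r)^(-n))
Denominator: 1 - (1 + 0.0657)^(-2) = 0.119499
Numerator: $11,700.00 * 0.0657 = 768.69
PMT = 768.69 / 0.119499 = $6,432.63

$6,432.63


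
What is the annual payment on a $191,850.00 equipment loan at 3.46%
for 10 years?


Formula: PMT = PV * r / (1 - (1+r)^(-n))
Denominator: 1 - (1 + 0.0346)^(-10) = 0.288336
Numerator: $191,850.00 * 0.0346 = 6638.01
PMT = 6638.01 / 0.288336 = $23,021.82

$23,021.82


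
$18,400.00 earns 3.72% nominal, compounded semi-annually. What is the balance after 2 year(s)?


Formula: FV = P * (1 + r/m)^(m*t)
Period rate: r/m = 0.0372 / 2 = 0.0186
Total periods: m*t = 2 * 2 = 4
Growth factor: (1 + 0.0186)^4 = 1.076502
FV = $18,400.00 * 1.076502 = $19,807.63

$19,807.63


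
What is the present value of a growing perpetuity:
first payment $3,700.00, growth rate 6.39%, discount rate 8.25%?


Formula: PV = C / (r - g)
Spread: r - g = 0.0825 - 0.0639 = 0.0186
Substituting: PV = $3,700.00 / 0.0186
PV = $198,924.73

$198,924.73


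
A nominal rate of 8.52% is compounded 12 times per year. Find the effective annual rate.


Formula: EAR = (1 + r/m)^m - 1
Period rate: r/m = 0.0852 / 12 = 0.0071
Compounding: (1 + 0.0071)^12 = 1.088607
EAR = 1.088607 - 1 = 0.088607

0.088607


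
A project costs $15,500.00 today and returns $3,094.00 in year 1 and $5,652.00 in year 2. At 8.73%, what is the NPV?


Formula: NPV = C0 + C1/(1+r) + C2/(1+r)^2
Discount C1: $3,094.00 / (1 + 0.0873) = $2,845.58
Discount C2: $5,652.00 / (1 + 0.0873)^2 = $4,780.83
NPV = -$15,500.00 + $2,845.58 + $4,780.83 = -$7,873.59

-$7,873.59


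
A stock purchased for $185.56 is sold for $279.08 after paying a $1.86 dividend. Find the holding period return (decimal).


Formula: HPR = (P1 - P0 + D) / P0
Gain: $279.08 - $185.56 + $1.86 = $95.38
HPR = $95.38 / $185.56 = 0.514

0.514


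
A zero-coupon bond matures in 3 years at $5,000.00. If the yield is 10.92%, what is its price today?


Formula: Price = FV / (1 + r)^n
Substituting: Price = $5,000.00 / (1 + 0.1092)^3
Discount factor: (1.1092)^3 = 1.364676
Price = $5,000.00 / 1.364676 = $3,663.87

$3,663.87


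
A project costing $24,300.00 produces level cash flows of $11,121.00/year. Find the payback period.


Formula: Payback = investment / annual cash flow
Substituting: Payback = $24,300.00 / $11,121.00
Payback = 2.1851 years

2.1851 years


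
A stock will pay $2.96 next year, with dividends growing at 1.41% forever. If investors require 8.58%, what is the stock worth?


Formula: P = D1 / (r - g)
Spread: r - g = 0.0858 - 0.0141 = 0.0717
Substituting: P = $2.96 / 0.0717
P = $41.28

$41.28


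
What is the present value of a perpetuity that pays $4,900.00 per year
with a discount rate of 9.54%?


Formula: PV = C / r
Substituting: PV = $4,900.00 / 0.0954
PV = $51,362.68

$51,362.68


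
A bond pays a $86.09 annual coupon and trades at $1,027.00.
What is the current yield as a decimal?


Formula: Current yield = annual coupon / price
Substituting: CY = $86.09 / $1,027.00
CY = 0.083827

0.083827


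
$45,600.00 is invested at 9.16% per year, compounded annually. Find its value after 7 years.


Formula: FV = P * (1 + r)^n
Substituting: FV = $45,600.00 * (1 + 0.0916)^7
Growth factor: (1.0916)^7 = 1.846906
FV = $45,600.00 * 1.846906 = $84,218.89

$84,218.89


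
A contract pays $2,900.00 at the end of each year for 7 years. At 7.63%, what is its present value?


Formula: PV = PMT * (1 - (1+r)^(-n)) / r
Discount factor: (1 + 0.0763)^(-7) = 0.597677
Bracket: 1 - 0.597677 = 0.402323
PV = $2,900.00 * 0.402323 / 0.0763 = $15,291.43

$15,291.43


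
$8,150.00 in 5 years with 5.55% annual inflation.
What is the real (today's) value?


Formula: Real value = nominal / (1 + inflation)^years
Price level: (1 + 0.0555)^5 = 1.31006
Real value = $8,150.00 / 1.31006 = $6,221.09

$6,221.09


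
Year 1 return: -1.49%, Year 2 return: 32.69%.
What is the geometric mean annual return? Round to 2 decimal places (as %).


Formula: Geometric mean = ((1+r1)*(1+r2))^(1/2) - 1
Product: (1 + -0.0149) * (1 + 0.3269) = 0.9851 * 1.3269 = 1.307129
Square root: 1.307129^0.5 = 1.143298
Geometric mean = 1.143298 - 1 = 0.143298
As percentage: 14.33%

14.33%


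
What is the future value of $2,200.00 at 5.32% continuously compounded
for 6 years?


Formula: FV = P * e^(r*t)
Exponent: r*t = 0.0532 * 6 = 0.3192
e^(0.3192) = 1.376027
FV = $2,200.00 * 1.376027 = $3,027.26

$3,027.26


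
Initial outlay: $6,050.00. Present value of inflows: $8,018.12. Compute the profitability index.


Formula: PI = PV(cash flows) / initial investment
Substituting: PI = $8,018.12 / $6,050.00
PI = 1.3253

1.3253


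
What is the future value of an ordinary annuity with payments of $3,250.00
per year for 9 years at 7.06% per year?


Formula: FV = PMT * ((1+r)^n - 1) / r
Growth factor: (1 + 0.0706)^9 = 1.847758
Numerator: 1.847758 - 1 = 0.847758
FV = $3,250.00 * 0.847758 / 0.0706 = $39,025.70

$39,025.70


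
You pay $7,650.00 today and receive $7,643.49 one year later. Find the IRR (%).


Formula: IRR = C1/C0 - 1
Substituting: IRR = $7,643.49 / $7,650.00 - 1
Ratio: 0.999149 - 1 = -0.000851
IRR = -0.0851%

-0.0851%


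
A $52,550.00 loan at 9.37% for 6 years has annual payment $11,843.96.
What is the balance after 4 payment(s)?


Formula: Balance = PV*(1+r)^k - PMT*((1+r)^k - 1)/r
Growth: (1 + 0.0937)^4 = 1.430846
Accumulated factor: ((1+r)^k - 1)/r = 4.598141
Balance = $52,550.00 * 1.430846 - $11,843.96 * 4.598141
Balance = $20,730.75

$20,730.75


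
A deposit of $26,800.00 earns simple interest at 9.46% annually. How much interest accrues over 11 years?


Formula: I = P * r * t
Substituting: I = $26,800.00 * 0.0946 * 11
Step: I = $26,800.00 * 1.0406
I = $27,888.08

$27,888.08


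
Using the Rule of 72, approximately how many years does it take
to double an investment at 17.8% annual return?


Formula: Years ≈ 72 / r
Substituting: Years ≈ 72 / 17.8
Years ≈ 4.0

4.0 years


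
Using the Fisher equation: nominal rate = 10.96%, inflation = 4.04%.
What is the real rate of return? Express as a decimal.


Formula: (1 + r_real) = (1 + r_nom) / (1 + inflation)
Substituting: (1 + r_real) = 1.1096 / 1.0404
(1 + r_real) = 1.066513
r_real = 1.066513 - 1 = 0.066513

0.066513


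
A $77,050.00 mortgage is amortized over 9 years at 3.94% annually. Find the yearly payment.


Formula: PMT = PV * r / (1 - (1+r)^(-n))
Denominator: 1 - (1 + 0.0394)^(-9) = 0.293755
Numerator: $77,050.00 * 0.0394 = 3035.77
PMT = 3035.77 / 0.293755 = $10,334.37

$10,334.37


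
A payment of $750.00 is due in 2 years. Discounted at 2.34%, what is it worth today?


Formula: PV = FV / (1 + r)^n
Substituting: PV = $750.00 / (1 + 0.0234)^2
Discount factor: (1.0234)^2 = 1.047348
PV = $750.00 / 1.047348 = $716.09

$716.09


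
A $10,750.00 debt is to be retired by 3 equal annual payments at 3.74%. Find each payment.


Formula: PMT = PV * r / (1 - (1+r)^(-n))
Denominator: 1 - (1 + 0.0374)^(-3) = 0.104303
Numerator: $10,750.00 * 0.0374 = 402.05
PMT = 402.05 / 0.104303 = $3,854.65

$3,854.65


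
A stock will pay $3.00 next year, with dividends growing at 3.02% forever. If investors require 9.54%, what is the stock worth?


Formula: P = D1 / (r - g)
Spread: r - g = 0.0954 - 0.0302 = 0.0652
Substituting: P = $3.00 / 0.0652
P = $46.01

$46.01


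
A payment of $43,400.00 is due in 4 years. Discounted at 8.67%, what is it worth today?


Formula: PV = FV / (1 + r)^n
Substituting: PV = $43,400.00 / (1 + 0.0867)^4
Discount factor: (1.0867)^4 = 1.394565
PV = $43,400.00 / 1.394565 = $31,120.82

$31,120.82


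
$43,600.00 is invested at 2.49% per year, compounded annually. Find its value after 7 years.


Formula: FV = P * (1 + r)^n
Substituting: FV = $43,600.00 * (1 + 0.0249)^7
Growth factor: (1.0249)^7 = 1.187874
FV = $43,600.00 * 1.187874 = $51,791.32

$51,791.32


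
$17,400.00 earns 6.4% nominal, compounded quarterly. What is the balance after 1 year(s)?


Formula: FV = P * (1 + r/m)^(m*t)
Period rate: r/m = 0.064 / 4 = 0.016
Total periods: m*t = 4 * 1 = 4
Growth factor: (1 + 0.016)^4 = 1.065552
FV = $17,400.00 * 1.065552 = $18,540.61

$18,540.61


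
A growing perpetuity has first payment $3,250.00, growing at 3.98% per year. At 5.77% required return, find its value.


Formula: PV = C / (r - g)
Spread: r - g = 0.0577 - 0.0398 = 0.0179
Substituting: PV = $3,250.00 / 0.0179
PV = $181,564.25

$181,564.25


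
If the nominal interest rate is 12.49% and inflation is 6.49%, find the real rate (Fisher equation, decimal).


Formula: (1 + r_real) = (1 + r_nom) / (1 + inflation)
Substituting: (1 + r_real) = 1.1249 / 1.0649
(1 + r_real) = 1.056343
r_real = 1.056343 - 1 = 0.056343

0.056343


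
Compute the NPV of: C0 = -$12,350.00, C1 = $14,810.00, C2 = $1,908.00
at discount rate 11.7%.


Formula: NPV = C0 + C1/(1+r) + C2/(1+r)^2
Discount C1: $14,810.00 / (1 + 0.117) = $13,258.73
Discount C2: $1,908.00 / (1 + 0.117)^2 = $1,529.23
NPV = -$12,350.00 + $13,258.73 + $1,529.23 = $2,437.96

$2,437.96


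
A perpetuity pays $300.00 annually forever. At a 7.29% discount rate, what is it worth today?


Formula: PV = C / r
Substituting: PV = $300.00 / 0.0729
PV = $4,115.23

$4,115.23


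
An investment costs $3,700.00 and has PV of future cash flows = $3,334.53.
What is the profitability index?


Formula: PI = PV(cash flows) / initial investment
Substituting: PI = $3,334.53 / $3,700.00
PI = 0.9012

0.9012


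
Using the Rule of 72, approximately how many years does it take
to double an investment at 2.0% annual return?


Formula: Years ≈ 72 / r
Substituting: Years ≈ 72 / 2.0
Years ≈ 36.0

36.0 years


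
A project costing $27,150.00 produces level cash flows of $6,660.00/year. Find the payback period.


Formula: Payback = investment / annual cash flow
Substituting: Payback = $27,150.00 / $6,660.00
Payback = 4.0766 years

4.0766 years


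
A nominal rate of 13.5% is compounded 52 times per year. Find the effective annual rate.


Formula: EAR = (1 + r/m)^m - 1
Period rate: r/m = 0.135 / 52 = 0.002596
Compounding: (1 + 0.002596)^52 = 1.144337
EAR = 1.144337 - 1 = 0.144337

0.144337


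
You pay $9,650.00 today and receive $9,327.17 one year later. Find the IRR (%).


Formula: IRR = C1/C0 - 1
Substituting: IRR = $9,327.17 / $9,650.00 - 1
Ratio: 0.966546 - 1 = -0.033454
IRR = -3.3454%

-3.3454%


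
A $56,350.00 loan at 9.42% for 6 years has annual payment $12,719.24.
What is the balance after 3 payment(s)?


Formula: Balance = PV*(1+r)^k - PMT*((1+r)^k - 1)/r
Growth: (1 + 0.0942)^3 = 1.310057
Accumulated factor: ((1+r)^k - 1)/r = 3.291474
Balance = $56,350.00 * 1.310057 - $12,719.24 * 3.291474
Balance = $31,956.66

$31,956.66


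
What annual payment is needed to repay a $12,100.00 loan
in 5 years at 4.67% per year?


Formula: PMT = PV * r / (1 - (1+r)^(-n))
Denominator: 1 - (1 + 0.0467)^(-5) = 0.204044
Numerator: $12,100.00 * 0.0467 = 565.07
PMT = 565.07 / 0.204044 = $2,769.35

$2,769.35


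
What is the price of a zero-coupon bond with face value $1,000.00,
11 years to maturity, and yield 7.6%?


Formula: Price = FV / (1 + r)^n
Substituting: Price = $1,000.00 / (1 + 0.076)^11
Discount factor: (1.076)^11 = 2.238386
Price = $1,000.00 / 2.238386 = $446.75

$446.75


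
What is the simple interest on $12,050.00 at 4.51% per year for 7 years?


Formula: I = P * r * t
Substituting: I = $12,050.00 * 0.0451 * 7
Step: I = $12,050.00 * 0.3157
I = $3,804.19

$3,804.19


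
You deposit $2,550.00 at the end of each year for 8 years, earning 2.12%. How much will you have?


Formula: FV = PMT * ((1+r)^n - 1) / r
Growth factor: (1 + 0.0212)^8 = 1.182732
Numerator: 1.182732 - 1 = 0.182732
FV = $2,550.00 * 0.182732 / 0.0212 = $21,979.59

$21,979.59


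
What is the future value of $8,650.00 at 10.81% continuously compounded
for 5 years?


Formula: FV = P * e^(r*t)
Exponent: r*t = 0.1081 * 5 = 0.5405
e^(0.5405) = 1.716865
FV = $8,650.00 * 1.716865 = $14,850.88

$14,850.88


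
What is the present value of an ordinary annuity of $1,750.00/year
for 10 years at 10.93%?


Formula: PV = PMT * (1 - (1+r)^(-n)) / r
Discount factor: (1 + 0.1093)^(-10) = 0.354413
Bracket: 1 - 0.354413 = 0.645587
PV = $1,750.00 * 0.645587 / 0.1093 = $10,336.48

$10,336.48


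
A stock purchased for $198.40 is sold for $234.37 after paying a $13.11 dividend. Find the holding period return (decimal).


Formula: HPR = (P1 - P0 + D) / P0
Gain: $234.37 - $198.40 + $13.11 = $49.08
HPR = $49.08 / $198.40 = 0.2474

0.2474


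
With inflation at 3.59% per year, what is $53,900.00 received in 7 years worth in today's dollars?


Formula: Real value = nominal / (1 + inflation)^years
Price level: (1 + 0.0359)^7 = 1.280044
Real value = $53,900.00 / 1.280044 = $42,107.93

$42,107.93


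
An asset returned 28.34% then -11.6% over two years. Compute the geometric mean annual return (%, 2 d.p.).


Formula: Geometric mean = ((1+r1)*(1+r2))^(1/2) - 1
Product: (1 + 0.2834) * (1 + -0.116) = 1.2834 * 0.884 = 1.134526
Square root: 1.134526^0.5 = 1.065141
Geometric mean = 1.065141 - 1 = 0.065141
As percentage: 6.51%

6.51%


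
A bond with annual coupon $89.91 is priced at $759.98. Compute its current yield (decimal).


Formula: Current yield = annual coupon / price
Substituting: CY = $89.91 / $759.98
CY = 0.118306

0.118306


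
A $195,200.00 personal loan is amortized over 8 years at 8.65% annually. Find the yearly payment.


Formula: PMT = PV * r / (1 - (1+r)^(-n))
Denominator: 1 - (1 + 0.0865)^(-8) = 0.485053
Numerator: $195,200.00 * 0.0865 = 16884.8
PMT = 16884.8 / 0.485053 = $34,810.18

$34,810.18


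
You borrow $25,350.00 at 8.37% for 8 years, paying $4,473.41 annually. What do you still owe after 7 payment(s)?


Formula: Balance = PV*(1+r)^k - PMT*((1+r)^k - 1)/r
Growth: (1 + 0.0837)^7 = 1.755349
Accumulated factor: ((1+r)^k - 1)/r = 9.024482
Balance = $25,350.00 * 1.755349 - $4,473.41 * 9.024482
Balance = $4,127.89

$4,127.89


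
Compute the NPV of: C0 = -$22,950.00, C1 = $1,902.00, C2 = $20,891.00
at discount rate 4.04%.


Formula: NPV = C0 + C1/(1+r) + C2/(1+r)^2
Discount C1: $1,902.00 / (1 + 0.0404) = $1,828.14
Discount C2: $20,891.00 / (1 + 0.0404)^2 = $19,300.05
NPV = -$22,950.00 + $1,828.14 + $19,300.05 = -$1,821.80

-$1,821.80


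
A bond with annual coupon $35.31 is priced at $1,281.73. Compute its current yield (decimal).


Formula: Current yield = annual coupon / price
Substituting: CY = $35.31 / $1,281.73
CY = 0.027549

0.027549


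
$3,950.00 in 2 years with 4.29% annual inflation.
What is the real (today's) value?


Formula: Real value = nominal / (1 + inflation)^years
Price level: (1 + 0.0429)^2 = 1.08764
Real value = $3,950.00 / 1.08764 = $3,631.72

$3,631.72


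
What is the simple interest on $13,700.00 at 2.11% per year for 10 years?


Formula: I = P * r * t
Substituting: I = $13,700.00 * 0.0211 * 10
Step: I = $13,700.00 * 0.211
I = $2,890.70

$2,890.70


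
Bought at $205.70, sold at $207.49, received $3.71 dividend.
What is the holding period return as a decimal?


Formula: HPR = (P1 - P0 + D) / P0
Gain: $207.49 - $205.70 + $3.71 = $5.50
HPR = $5.50 / $205.70 = 0.0267

0.0267


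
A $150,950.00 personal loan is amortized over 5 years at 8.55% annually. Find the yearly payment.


Formula: PMT = PV * r / (1 - (1+r)^(-n))
Denominator: 1 - (1 + 0.0855)^(-5) = 0.336485
Numerator: $150,950.00 * 0.0855 = 12906.225
PMT = 12906.225 / 0.336485 = $38,356.04

$38,356.04


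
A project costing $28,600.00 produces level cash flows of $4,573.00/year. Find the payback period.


Formula: Payback = investment / annual cash flow
Substituting: Payback = $28,600.00 / $4,573.00
Payback = 6.2541 years

6.2541 years


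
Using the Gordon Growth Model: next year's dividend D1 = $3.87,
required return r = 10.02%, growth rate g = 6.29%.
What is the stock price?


Formula: P = D1 / (r - g)
Spread: r - g = 0.1002 - 0.0629 = 0.0373
Substituting: P = $3.87 / 0.0373
P = $103.75

$103.75


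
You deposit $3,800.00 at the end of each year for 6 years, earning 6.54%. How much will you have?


Formula: FV = PMT * ((1+r)^n - 1) / r
Growth factor: (1 + 0.0654)^6 = 1.462434
Numerator: 1.462434 - 1 = 0.462434
FV = $3,800.00 * 0.462434 / 0.0654 = $26,869.23

$26,869.23


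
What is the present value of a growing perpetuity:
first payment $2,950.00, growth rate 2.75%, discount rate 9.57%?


Formula: PV = C / (r - g)
Spread: r - g = 0.0957 - 0.0275 = 0.0682
Substituting: PV = $2,950.00 / 0.0682
PV = $43,255.13

$43,255.13


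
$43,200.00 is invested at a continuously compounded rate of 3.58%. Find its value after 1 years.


Formula: FV = P * e^(r*t)
Exponent: r*t = 0.0358 * 1 = 0.0358
e^(0.0358) = 1.036449
FV = $43,200.00 * 1.036449 = $44,774.58

$44,774.58


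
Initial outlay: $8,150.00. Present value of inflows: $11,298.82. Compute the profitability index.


Formula: PI = PV(cash flows) / initial investment
Substituting: PI = $11,298.82 / $8,150.00
PI = 1.3864

1.3864


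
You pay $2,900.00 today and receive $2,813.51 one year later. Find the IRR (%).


Formula: IRR = C1/C0 - 1
Substituting: IRR = $2,813.51 / $2,900.00 - 1
Ratio: 0.970176 - 1 = -0.029824
IRR = -2.9824%

-2.9824%


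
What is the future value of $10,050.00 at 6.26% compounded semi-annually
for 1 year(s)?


Formula: FV = P * (1 + r/m)^(m*t)
Period rate: r/m = 0.0626 / 2 = 0.0313
Total periods: m*t = 2 * 1 = 2
Growth factor: (1 + 0.0313)^2 = 1.06358
FV = $10,050.00 * 1.06358 = $10,688.98

$10,688.98


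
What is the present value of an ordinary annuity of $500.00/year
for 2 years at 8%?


Formula: PV = PMT * (1 - (1+r)^(-n)) / r
Discount factor: (1 + 0.08)^(-2) = 0.857339
Bracket: 1 - 0.857339 = 0.142661
PV = $500.00 * 0.142661 / 0.08 = $891.63

$891.63


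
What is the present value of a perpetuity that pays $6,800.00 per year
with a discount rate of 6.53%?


Formula: PV = C / r
Substituting: PV = $6,800.00 / 0.0653
PV = $104,134.76

$104,134.76


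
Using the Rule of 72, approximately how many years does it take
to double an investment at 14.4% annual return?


Formula: Years ≈ 72 / r
Substituting: Years ≈ 72 / 14.4
Years ≈ 5.0

5.0 years


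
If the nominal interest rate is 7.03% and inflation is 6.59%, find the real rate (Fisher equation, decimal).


Formula: (1 + r_real) = (1 + r_nom) / (1 + inflation)
Substituting: (1 + r_real) = 1.0703 / 1.0659
(1 + r_real) = 1.004128
r_real = 1.004128 - 1 = 0.004128

0.004128


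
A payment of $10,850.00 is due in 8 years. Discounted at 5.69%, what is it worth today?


Formula: PV = FV / (1 + r)^n
Substituting: PV = $10,850.00 / (1 + 0.0569)^8
Discount factor: (1.0569)^8 = 1.556938
PV = $10,850.00 / 1.556938 = $6,968.81

$6,968.81


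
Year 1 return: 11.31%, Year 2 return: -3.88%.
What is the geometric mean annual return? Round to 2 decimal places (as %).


Formula: Geometric mean = ((1+r1)*(1+r2))^(1/2) - 1
Product: (1 + 0.1131) * (1 + -0.0388) = 1.1131 * 0.9612 = 1.069912
Square root: 1.069912^0.5 = 1.034365
Geometric mean = 1.034365 - 1 = 0.034365
As percentage: 3.44%

3.44%


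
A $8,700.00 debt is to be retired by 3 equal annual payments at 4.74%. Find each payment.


Formula: PMT = PV * r / (1 - (1+r)^(-n))
Denominator: 1 - (1 + 0.0474)^(-3) = 0.129713
Numerator: $8,700.00 * 0.0474 = 412.38
PMT = 412.38 / 0.129713 = $3,179.16

$3,179.16


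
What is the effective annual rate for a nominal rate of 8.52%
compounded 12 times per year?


Formula: EAR = (1 + r/m)^m - 1
Period rate: r/m = 0.0852 / 12 = 0.0071
Compounding: (1 + 0.0071)^12 = 1.088607
EAR = 1.088607 - 1 = 0.088607

0.088607


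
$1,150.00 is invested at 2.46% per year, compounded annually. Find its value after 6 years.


Formula: FV = P * (1 + r)^n
Substituting: FV = $1,150.00 * (1 + 0.0246)^6
Growth factor: (1.0246)^6 = 1.156981
FV = $1,150.00 * 1.156981 = $1,330.53

$1,330.53


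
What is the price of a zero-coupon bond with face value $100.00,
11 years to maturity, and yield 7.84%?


Formula: Price = FV / (1 + r)^n
Substituting: Price = $100.00 / (1 + 0.0784)^11
Discount factor: (1.0784)^11 = 2.293922
Price = $100.00 / 2.293922 = $43.59

$43.59


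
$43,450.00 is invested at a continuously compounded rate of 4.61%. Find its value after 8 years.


Formula: FV = P * e^(r*t)
Exponent: r*t = 0.0461 * 8 = 0.3688
e^(0.3688) = 1.445998
FV = $43,450.00 * 1.445998 = $62,828.63

$62,828.63


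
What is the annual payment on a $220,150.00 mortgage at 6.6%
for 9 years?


Formula: PMT = PV * r / (1 - (1+r)^(-n))
Denominator: 1 - (1 + 0.066)^(-9) = 0.437419
Numerator: $220,150.00 * 0.066 = 14529.9
PMT = 14529.9 / 0.437419 = $33,217.36

$33,217.36


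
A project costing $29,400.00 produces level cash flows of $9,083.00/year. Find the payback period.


Formula: Payback = investment / annual cash flow
Substituting: Payback = $29,400.00 / $9,083.00
Payback = 3.2368 years

3.2368 years


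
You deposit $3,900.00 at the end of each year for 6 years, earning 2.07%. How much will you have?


Formula: FV = PMT * ((1+r)^n - 1) / r
Growth factor: (1 + 0.0207)^6 = 1.130808
Numerator: 1.130808 - 1 = 0.130808
FV = $3,900.00 * 0.130808 / 0.0207 = $24,644.90

$24,644.90


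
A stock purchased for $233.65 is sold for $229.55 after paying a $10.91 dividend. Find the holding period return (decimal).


Formula: HPR = (P1 - P0 + D) / P0
Gain: $229.55 - $233.65 + $10.91 = $6.81
HPR = $6.81 / $233.65 = 0.0291

0.0291


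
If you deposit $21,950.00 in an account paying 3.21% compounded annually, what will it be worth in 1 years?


Formula: FV = P * (1 + r)^n
Substituting: FV = $21,950.00 * (1 + 0.0321)^1
Growth factor: (1.0321)^1 = 1.0321
FV = $21,950.00 * 1.0321 = $22,654.60

$22,654.60


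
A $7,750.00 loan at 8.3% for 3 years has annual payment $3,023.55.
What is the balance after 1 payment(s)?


Formula: Balance = PV*(1+r)^k - PMT*((1+r)^k - 1)/r
Growth: (1 + 0.083)^1 = 1.083
Accumulated factor: ((1+r)^k - 1)/r = 1.0
Balance = $7,750.00 * 1.083 - $3,023.55 * 1.0
Balance = $5,369.70

$5,369.70


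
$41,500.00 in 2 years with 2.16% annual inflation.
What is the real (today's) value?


Formula: Real value = nominal / (1 + inflation)^years
Price level: (1 + 0.0216)^2 = 1.043667
Real value = $41,500.00 / 1.043667 = $39,763.66

$39,763.66


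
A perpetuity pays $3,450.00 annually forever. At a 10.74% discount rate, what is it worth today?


Formula: PV = C / r
Substituting: PV = $3,450.00 / 0.1074
PV = $32,122.91

$32,122.91


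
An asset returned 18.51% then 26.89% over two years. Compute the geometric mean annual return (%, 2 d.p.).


Formula: Geometric mean = ((1+r1)*(1+r2))^(1/2) - 1
Product: (1 + 0.1851) * (1 + 0.2689) = 1.1851 * 1.2689 = 1.503773
Square root: 1.503773^0.5 = 1.226284
Geometric mean = 1.226284 - 1 = 0.226284
As percentage: 22.63%

22.63%


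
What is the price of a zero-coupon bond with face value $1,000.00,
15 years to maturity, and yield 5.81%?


Formula: Price = FV / (1 + r)^n
Substituting: Price = $1,000.00 / (1 + 0.0581)^15
Discount factor: (1.0581)^15 = 2.332925
Price = $1,000.00 / 2.332925 = $428.65

$428.65


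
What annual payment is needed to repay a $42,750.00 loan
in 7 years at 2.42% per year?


Formula: PMT = PV * r / (1 - (1+r)^(-n))
Denominator: 1 - (1 + 0.0242)^(-7) = 0.154124
Numerator: $42,750.00 * 0.0242 = 1034.55
PMT = 1034.55 / 0.154124 = $6,712.44

$6,712.44


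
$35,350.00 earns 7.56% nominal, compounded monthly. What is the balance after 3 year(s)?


Formula: FV = P * (1 + r/m)^(m*t)
Period rate: r/m = 0.0756 / 12 = 0.0063
Total periods: m*t = 12 * 3 = 36
Growth factor: (1 + 0.0063)^36 = 1.253687
FV = $35,350.00 * 1.253687 = $44,317.82

$44,317.82


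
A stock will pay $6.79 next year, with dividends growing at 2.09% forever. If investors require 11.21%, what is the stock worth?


Formula: P = D1 / (r - g)
Spread: r - g = 0.1121 - 0.0209 = 0.0912
Substituting: P = $6.79 / 0.0912
P = $74.45

$74.45


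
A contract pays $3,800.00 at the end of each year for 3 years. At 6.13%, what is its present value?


Formula: PV = PMT * (1 - (1+r)^(-n)) / r
Discount factor: (1 + 0.0613)^(-3) = 0.836538
Bracket: 1 - 0.836538 = 0.163462
PV = $3,800.00 * 0.163462 / 0.0613 = $10,133.06

$10,133.06


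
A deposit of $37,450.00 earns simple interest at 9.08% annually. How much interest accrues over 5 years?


Formula: I = P * r * t
Substituting: I = $37,450.00 * 0.0908 * 5
Step: I = $37,450.00 * 0.454
I = $17,002.30

$17,002.30


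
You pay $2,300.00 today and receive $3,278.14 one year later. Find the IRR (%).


Formula: IRR = C1/C0 - 1
Substituting: IRR = $3,278.14 / $2,300.00 - 1
Ratio: 1.425278 - 1 = 0.425278
IRR = 42.5278%

42.5278%


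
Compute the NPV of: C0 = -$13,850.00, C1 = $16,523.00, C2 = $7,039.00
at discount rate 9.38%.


Formula: NPV = C0 + C1/(1+r) + C2/(1+r)^2
Discount C1: $16,523.00 / (1 + 0.0938) = $15,106.05
Discount C2: $7,039.00 / (1 + 0.0938)^2 = $5,883.49
NPV = -$13,850.00 + $15,106.05 + $5,883.49 = $7,139.54

$7,139.54


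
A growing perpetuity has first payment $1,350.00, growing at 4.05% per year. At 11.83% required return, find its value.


Formula: PV = C / (r - g)
Spread: r - g = 0.1183 - 0.0405 = 0.0778
Substituting: PV = $1,350.00 / 0.0778
PV = $17,352.19

$17,352.19


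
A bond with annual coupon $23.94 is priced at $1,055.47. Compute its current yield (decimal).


Formula: Current yield = annual coupon / price
Substituting: CY = $23.94 / $1,055.47
CY = 0.022682

0.022682


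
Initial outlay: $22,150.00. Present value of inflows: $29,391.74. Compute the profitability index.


Formula: PI = PV(cash flows) / initial investment
Substituting: PI = $29,391.74 / $22,150.00
PI = 1.3269

1.3269


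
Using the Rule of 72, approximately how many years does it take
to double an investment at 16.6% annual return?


Formula: Years ≈ 72 / r
Substituting: Years ≈ 72 / 16.6
Years ≈ 4.3

4.3 years


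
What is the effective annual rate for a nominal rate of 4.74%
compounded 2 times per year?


Formula: EAR = (1 + r/m)^m - 1
Period rate: r/m = 0.0474 / 2 = 0.0237
Compounding: (1 + 0.0237)^2 = 1.047962
EAR = 1.047962 - 1 = 0.047962

0.047962


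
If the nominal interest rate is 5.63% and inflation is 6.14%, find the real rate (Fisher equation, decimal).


Formula: (1 + r_real) = (1 + r_nom) / (1 + inflation)
Substituting: (1 + r_real) = 1.0563 / 1.0614
(1 + r_real) = 0.995195
r_real = 0.995195 - 1 = -0.004805

-0.004805


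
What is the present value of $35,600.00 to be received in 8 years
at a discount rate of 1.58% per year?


Formula: PV = FV / (1 + r)^n
Substituting: PV = $35,600.00 / (1 + 0.0158)^8
Discount factor: (1.0158)^8 = 1.133615
PV = $35,600.00 / 1.133615 = $31,403.95

$31,403.95


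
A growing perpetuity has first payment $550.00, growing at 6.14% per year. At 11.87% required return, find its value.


Formula: PV = C / (r - g)
Spread: r - g = 0.1187 - 0.0614 = 0.0573
Substituting: PV = $550.00 / 0.0573
PV = $9,598.60

$9,598.60


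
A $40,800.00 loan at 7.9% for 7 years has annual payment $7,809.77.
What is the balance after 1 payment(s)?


Formula: Balance = PV*(1+r)^k - PMT*((1+r)^k - 1)/r
Growth: (1 + 0.079)^1 = 1.079
Accumulated factor: ((1+r)^k - 1)/r = 1.0
Balance = $40,800.00 * 1.079 - $7,809.77 * 1.0
Balance = $36,213.43

$36,213.43


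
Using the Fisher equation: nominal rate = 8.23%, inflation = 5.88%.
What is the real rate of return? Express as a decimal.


Formula: (1 + r_real) = (1 + r_nom) / (1 + inflation)
Substituting: (1 + r_real) = 1.0823 / 1.0588
(1 + r_real) = 1.022195
r_real = 1.022195 - 1 = 0.022195

0.022195


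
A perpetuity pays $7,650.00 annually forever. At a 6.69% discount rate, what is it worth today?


Formula: PV = C / r
Substituting: PV = $7,650.00 / 0.0669
PV = $114,349.78

$114,349.78


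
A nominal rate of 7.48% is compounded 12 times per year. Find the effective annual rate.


Formula: EAR = (1 + r/m)^m - 1
Period rate: r/m = 0.0748 / 12 = 0.006233
Compounding: (1 + 0.006233)^12 = 1.077418
EAR = 1.077418 - 1 = 0.077418

0.077418


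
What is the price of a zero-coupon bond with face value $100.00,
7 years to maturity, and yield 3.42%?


Formula: Price = FV / (1 + r)^n
Substituting: Price = $100.00 / (1 + 0.0342)^7
Discount factor: (1.0342)^7 = 1.265411
Price = $100.00 / 1.265411 = $79.03

$79.03


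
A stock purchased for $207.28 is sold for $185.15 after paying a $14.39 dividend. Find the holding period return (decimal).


Formula: HPR = (P1 - P0 + D) / P0
Gain: $185.15 - $207.28 + $14.39 = -$7.74
HPR = -$7.74 / $207.28 = -0.0373

-0.0373


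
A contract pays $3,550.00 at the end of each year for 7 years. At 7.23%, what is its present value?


Formula: PV = PMT * (1 - (1+r)^(-n)) / r
Discount factor: (1 + 0.0723)^(-7) = 0.613459
Bracket: 1 - 0.613459 = 0.386541
PV = $3,550.00 * 0.386541 / 0.0723 = $18,979.52

$18,979.52


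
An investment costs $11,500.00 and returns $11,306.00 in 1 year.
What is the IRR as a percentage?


Formula: IRR = C1/C0 - 1
Substituting: IRR = $11,306.00 / $11,500.00 - 1
Ratio: 0.98313 - 1 = -0.01687
IRR = -1.687%

-1.687%


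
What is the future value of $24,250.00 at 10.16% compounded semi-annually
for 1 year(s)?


Formula: FV = P * (1 + r/m)^(m*t)
Period rate: r/m = 0.1016 / 2 = 0.0508
Total periods: m*t = 2 * 1 = 2
Growth factor: (1 + 0.0508)^2 = 1.104181
FV = $24,250.00 * 1.104181 = $26,776.38

$26,776.38


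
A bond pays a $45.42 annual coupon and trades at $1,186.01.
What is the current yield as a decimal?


Formula: Current yield = annual coupon / price
Substituting: CY = $45.42 / $1,186.01
CY = 0.038296

0.038296


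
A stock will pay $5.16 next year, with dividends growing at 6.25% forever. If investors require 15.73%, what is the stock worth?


Formula: P = D1 / (r - g)
Spread: r - g = 0.1573 - 0.0625 = 0.0948
Substituting: P = $5.16 / 0.0948
P = $54.43

$54.43


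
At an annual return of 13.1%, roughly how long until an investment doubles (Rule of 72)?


Formula: Years ≈ 72 / r
Substituting: Years ≈ 72 / 13.1
Years ≈ 5.5

5.5 years


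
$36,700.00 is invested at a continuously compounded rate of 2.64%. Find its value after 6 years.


Formula: FV = P * e^(r*t)
Exponent: r*t = 0.0264 * 6 = 0.1584
e^(0.1584) = 1.171635
FV = $36,700.00 * 1.171635 = $42,999.00

$42,999.00


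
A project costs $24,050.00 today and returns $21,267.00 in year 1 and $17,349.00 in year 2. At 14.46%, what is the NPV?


Formula: NPV = C0 + C1/(1+r) + C2/(1+r)^2
Discount C1: $21,267.00 / (1 + 0.1446) = $18,580.29
Discount C2: $17,349.00 / (1 + 0.1446)^2 = $13,242.41
NPV = -$24,050.00 + $18,580.29 + $13,242.41 = $7,772.70

$7,772.70


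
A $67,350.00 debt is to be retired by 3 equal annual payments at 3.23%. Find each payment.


Formula: PMT = PV * r / (1 - (1+r)^(-n))
Denominator: 1 - (1 + 0.0323)^(-3) = 0.090962
Numerator: $67,350.00 * 0.0323 = 2175.405
PMT = 2175.405 / 0.090962 = $23,915.64

$23,915.64


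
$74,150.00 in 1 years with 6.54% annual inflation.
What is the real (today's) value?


Formula: Real value = nominal / (1 + inflation)^years
Price level: (1 + 0.0654)^1 = 1.0654
Real value = $74,150.00 / 1.0654 = $69,598.27

$69,598.27


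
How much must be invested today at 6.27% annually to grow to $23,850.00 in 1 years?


Formula: PV = FV / (1 + r)^n
Substituting: PV = $23,850.00 / (1 + 0.0627)^1
Discount factor: (1.0627)^1 = 1.0627
PV = $23,850.00 / 1.0627 = $22,442.83

$22,442.83


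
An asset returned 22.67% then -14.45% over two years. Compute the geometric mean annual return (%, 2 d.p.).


Formula: Geometric mean = ((1+r1)*(1+r2))^(1/2) - 1
Product: (1 + 0.2267) * (1 + -0.1445) = 1.2267 * 0.8555 = 1.049442
Square root: 1.049442^0.5 = 1.024423
Geometric mean = 1.024423 - 1 = 0.024423
As percentage: 2.44%

2.44%


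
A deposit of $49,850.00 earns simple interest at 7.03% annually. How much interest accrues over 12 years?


Formula: I = P * r * t
Substituting: I = $49,850.00 * 0.0703 * 12
Step: I = $49,850.00 * 0.8436
I = $42,053.46

$42,053.46


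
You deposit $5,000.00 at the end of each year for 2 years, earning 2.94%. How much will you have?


Formula: FV = PMT * ((1+r)^n - 1) / r
Growth factor: (1 + 0.0294)^2 = 1.059664
Numerator: 1.059664 - 1 = 0.059664
FV = $5,000.00 * 0.059664 / 0.0294 = $10,147.00

$10,147.00


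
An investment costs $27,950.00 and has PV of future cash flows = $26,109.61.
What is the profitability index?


Formula: PI = PV(cash flows) / initial investment
Substituting: PI = $26,109.61 / $27,950.00
PI = 0.9342

0.9342


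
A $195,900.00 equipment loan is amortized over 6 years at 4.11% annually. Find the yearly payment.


Formula: PMT = PV * r / (1 - (1+r)^(-n))
Denominator: 1 - (1 + 0.0411)^(-6) = 0.214682
Numerator: $195,900.00 * 0.0411 = 8051.49
PMT = 8051.49 / 0.214682 = $37,504.19

$37,504.19


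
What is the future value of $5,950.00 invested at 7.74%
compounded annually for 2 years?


Formula: FV = P * (1 + r)^n
Substituting: FV = $5,950.00 * (1 + 0.0774)^2
Growth factor: (1.0774)^2 = 1.160791
FV = $5,950.00 * 1.160791 = $6,906.71

$6,906.71


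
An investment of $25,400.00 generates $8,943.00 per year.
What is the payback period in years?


Formula: Payback = investment / annual cash flow
Substituting: Payback = $25,400.00 / $8,943.00
Payback = 2.8402 years

2.8402 years


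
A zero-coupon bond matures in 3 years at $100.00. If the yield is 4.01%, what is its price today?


Formula: Price = FV / (1 + r)^n
Substituting: Price = $100.00 / (1 + 0.0401)^3
Discount factor: (1.0401)^3 = 1.125189
Price = $100.00 / 1.125189 = $88.87

$88.87


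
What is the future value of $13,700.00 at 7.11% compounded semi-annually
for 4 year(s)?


Formula: FV = P * (1 + r/m)^(m*t)
Period rate: r/m = 0.0711 / 2 = 0.03555
Total periods: m*t = 2 * 4 = 8
Growth factor: (1 + 0.03555)^8 = 1.322417
FV = $13,700.00 * 1.322417 = $18,117.12

$18,117.12


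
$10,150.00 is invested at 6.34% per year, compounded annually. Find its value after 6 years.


Formula: FV = P * (1 + r)^n
Substituting: FV = $10,150.00 * (1 + 0.0634)^6
Growth factor: (1.0634)^6 = 1.446039
FV = $10,150.00 * 1.446039 = $14,677.29

$14,677.29


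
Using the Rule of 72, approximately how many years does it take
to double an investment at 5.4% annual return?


Formula: Years ≈ 72 / r
Substituting: Years ≈ 72 / 5.4
Years ≈ 13.3

13.3 years
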